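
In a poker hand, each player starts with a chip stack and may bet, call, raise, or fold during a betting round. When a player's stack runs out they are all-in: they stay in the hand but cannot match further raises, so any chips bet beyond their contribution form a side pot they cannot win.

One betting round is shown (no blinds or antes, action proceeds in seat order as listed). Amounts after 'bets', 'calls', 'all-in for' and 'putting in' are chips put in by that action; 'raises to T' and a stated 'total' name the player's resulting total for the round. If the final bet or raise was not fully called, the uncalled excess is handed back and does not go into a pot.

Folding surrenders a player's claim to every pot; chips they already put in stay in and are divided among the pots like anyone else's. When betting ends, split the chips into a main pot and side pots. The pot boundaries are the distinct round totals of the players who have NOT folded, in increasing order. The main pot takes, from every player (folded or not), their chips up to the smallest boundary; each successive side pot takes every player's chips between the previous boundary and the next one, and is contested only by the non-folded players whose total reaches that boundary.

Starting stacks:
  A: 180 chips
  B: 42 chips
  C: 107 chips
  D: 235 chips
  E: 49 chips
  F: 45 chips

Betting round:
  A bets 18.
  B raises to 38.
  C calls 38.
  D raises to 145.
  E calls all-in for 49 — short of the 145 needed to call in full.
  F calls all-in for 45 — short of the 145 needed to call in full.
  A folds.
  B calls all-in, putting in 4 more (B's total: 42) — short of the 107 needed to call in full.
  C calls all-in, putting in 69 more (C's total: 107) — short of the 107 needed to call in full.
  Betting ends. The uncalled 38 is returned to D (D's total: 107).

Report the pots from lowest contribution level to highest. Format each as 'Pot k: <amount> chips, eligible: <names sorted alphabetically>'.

Pot 1: 228 chips, eligible: B, C, D, E, F
Pot 2: 12 chips, eligible: C, D, E, F
Pot 3: 12 chips, eligible: C, D, E
Pot 4: 116 chips, eligible: C, D

Derivation:
Contributions (after 38 returned to D): A=18, B=42, C=107, D=107, E=49, F=45
Folded: A
Pot levels (distinct totals of non-folded players): 42, 45, 49, 107
Layer 1-42: A 18 + B 42 + C 42 + D 42 + E 42 + F 42 = 228 chips; eligible B, C, D, E, F
Layer 43-45: 3 each from C, D, E, F = 3*4 = 12 chips; eligible C, D, E, F
Layer 46-49: 4 each from C, D, E = 4*3 = 12 chips; eligible C, D, E
Layer 50-107: 58 each from C, D = 58*2 = 116 chips; eligible C, D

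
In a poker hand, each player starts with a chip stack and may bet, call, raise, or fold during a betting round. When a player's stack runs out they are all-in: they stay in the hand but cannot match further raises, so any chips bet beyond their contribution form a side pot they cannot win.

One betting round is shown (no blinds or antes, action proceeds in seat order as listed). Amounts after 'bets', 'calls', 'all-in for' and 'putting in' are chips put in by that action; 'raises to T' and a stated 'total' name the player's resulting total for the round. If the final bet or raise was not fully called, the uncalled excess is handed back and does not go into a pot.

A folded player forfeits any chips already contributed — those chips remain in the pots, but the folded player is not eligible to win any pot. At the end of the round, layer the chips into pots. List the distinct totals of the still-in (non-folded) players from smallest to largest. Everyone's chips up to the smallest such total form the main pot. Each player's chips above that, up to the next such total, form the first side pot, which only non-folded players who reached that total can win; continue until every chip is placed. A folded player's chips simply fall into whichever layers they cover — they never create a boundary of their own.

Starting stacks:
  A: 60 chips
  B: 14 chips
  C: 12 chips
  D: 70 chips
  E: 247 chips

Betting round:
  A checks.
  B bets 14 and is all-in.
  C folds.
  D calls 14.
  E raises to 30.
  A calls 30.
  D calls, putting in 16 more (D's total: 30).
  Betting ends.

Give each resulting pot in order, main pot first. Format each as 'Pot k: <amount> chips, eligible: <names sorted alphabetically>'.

Contributions: A=30, B=14, D=30, E=30
Folded: C
Pot levels (distinct totals of non-folded players): 14, 30
Layer 1-14: 14 each from A, B, D, E = 14*4 = 56 chips; eligible A, B, D, E
Layer 15-30: 16 each from A, D, E = 16*3 = 48 chips; eligible A, D, E

Pot 1: 56 chips, eligible: A, B, D, E
Pot 2: 48 chips, eligible: A, D, E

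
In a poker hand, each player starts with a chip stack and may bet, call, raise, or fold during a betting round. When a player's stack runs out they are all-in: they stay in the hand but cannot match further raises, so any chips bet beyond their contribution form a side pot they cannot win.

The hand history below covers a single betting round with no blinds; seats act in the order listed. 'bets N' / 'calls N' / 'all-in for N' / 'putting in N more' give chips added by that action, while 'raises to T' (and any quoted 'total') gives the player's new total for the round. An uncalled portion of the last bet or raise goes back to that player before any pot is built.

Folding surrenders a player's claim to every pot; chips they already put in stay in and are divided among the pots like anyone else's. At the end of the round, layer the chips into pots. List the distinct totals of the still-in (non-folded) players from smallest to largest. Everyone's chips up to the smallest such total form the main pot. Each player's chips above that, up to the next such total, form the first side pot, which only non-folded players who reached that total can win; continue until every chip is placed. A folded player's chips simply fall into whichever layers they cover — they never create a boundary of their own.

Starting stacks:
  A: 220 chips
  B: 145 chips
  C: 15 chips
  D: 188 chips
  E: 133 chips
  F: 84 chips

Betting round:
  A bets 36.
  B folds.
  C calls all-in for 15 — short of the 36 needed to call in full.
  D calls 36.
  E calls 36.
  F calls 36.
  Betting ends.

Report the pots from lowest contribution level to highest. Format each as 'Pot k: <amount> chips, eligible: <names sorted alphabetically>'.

Pot 1: 75 chips, eligible: A, C, D, E, F
Pot 2: 84 chips, eligible: A, D, E, F

Derivation:
Contributions: A=36, C=15, D=36, E=36, F=36
Folded: B
Pot levels (distinct totals of non-folded players): 15, 36
Layer 1-15: 15 each from A, C, D, E, F = 15*5 = 75 chips; eligible A, C, D, E, F
Layer 16-36: 21 each from A, D, E, F = 21*4 = 84 chips; eligible A, D, E, F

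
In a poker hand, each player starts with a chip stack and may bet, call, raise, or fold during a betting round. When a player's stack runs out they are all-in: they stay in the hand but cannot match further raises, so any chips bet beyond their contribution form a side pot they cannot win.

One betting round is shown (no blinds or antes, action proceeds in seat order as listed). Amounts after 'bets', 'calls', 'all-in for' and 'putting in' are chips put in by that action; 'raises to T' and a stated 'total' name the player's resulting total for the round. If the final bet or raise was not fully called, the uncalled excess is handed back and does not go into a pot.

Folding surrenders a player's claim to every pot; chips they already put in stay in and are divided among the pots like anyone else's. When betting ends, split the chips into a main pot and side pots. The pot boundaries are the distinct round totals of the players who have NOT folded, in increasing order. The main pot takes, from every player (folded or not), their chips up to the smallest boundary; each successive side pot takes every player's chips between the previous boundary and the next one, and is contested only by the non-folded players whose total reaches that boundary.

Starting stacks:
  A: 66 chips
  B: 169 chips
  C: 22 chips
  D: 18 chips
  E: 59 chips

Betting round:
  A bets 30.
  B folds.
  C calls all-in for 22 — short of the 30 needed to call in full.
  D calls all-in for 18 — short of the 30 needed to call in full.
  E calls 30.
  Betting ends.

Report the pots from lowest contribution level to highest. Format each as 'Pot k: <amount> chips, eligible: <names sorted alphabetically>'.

Pot 1: 72 chips, eligible: A, C, D, E
Pot 2: 12 chips, eligible: A, C, E
Pot 3: 16 chips, eligible: A, E

Derivation:
Contributions: A=30, C=22, D=18, E=30
Folded: B
Pot levels (distinct totals of non-folded players): 18, 22, 30
Layer 1-18: 18 each from A, C, D, E = 18*4 = 72 chips; eligible A, C, D, E
Layer 19-22: 4 each from A, C, E = 4*3 = 12 chips; eligible A, C, E
Layer 23-30: 8 each from A, E = 8*2 = 16 chips; eligible A, E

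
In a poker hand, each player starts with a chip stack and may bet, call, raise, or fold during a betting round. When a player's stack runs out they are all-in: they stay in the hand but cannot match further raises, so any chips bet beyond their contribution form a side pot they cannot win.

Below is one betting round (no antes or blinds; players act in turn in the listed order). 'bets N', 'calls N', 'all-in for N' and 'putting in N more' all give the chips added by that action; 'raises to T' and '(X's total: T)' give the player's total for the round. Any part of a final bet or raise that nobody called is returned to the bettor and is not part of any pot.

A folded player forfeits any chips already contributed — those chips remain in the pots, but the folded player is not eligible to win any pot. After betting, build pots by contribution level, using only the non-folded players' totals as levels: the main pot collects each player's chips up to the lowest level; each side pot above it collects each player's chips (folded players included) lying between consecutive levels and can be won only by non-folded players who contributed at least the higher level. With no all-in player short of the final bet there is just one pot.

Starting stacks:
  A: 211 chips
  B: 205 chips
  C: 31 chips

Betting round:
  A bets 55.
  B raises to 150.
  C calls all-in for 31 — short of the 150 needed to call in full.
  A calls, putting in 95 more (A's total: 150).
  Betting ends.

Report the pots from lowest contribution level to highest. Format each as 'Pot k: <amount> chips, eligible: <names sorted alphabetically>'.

Contributions: A=150, B=150, C=31
Pot levels (distinct totals of non-folded players): 31, 150
Layer 1-31: 31 each from A, B, C = 31*3 = 93 chips; eligible A, B, C
Layer 32-150: 119 each from A, B = 119*2 = 238 chips; eligible A, B

Pot 1: 93 chips, eligible: A, B, C
Pot 2: 238 chips, eligible: A, B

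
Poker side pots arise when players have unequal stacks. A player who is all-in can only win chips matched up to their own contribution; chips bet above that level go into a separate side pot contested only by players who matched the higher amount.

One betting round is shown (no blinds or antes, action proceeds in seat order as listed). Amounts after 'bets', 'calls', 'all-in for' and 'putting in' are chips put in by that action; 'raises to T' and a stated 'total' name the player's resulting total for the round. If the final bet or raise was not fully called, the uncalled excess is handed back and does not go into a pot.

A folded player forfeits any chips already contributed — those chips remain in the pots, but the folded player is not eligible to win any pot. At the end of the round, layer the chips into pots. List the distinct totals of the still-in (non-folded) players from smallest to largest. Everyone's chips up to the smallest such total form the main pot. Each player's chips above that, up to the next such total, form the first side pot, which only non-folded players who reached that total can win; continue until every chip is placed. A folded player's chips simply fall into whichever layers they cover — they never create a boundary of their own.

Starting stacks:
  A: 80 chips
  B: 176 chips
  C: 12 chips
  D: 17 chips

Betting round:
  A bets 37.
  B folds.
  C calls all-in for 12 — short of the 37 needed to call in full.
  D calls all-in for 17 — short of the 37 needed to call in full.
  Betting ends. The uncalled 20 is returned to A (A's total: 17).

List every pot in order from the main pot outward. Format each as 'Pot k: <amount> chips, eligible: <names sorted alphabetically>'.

Pot 1: 36 chips, eligible: A, C, D
Pot 2: 10 chips, eligible: A, D

Derivation:
Contributions (after 20 returned to A): A=17, C=12, D=17
Folded: B
Pot levels (distinct totals of non-folded players): 12, 17
Layer 1-12: 12 each from A, C, D = 12*3 = 36 chips; eligible A, C, D
Layer 13-17: 5 each from A, D = 5*2 = 10 chips; eligible A, D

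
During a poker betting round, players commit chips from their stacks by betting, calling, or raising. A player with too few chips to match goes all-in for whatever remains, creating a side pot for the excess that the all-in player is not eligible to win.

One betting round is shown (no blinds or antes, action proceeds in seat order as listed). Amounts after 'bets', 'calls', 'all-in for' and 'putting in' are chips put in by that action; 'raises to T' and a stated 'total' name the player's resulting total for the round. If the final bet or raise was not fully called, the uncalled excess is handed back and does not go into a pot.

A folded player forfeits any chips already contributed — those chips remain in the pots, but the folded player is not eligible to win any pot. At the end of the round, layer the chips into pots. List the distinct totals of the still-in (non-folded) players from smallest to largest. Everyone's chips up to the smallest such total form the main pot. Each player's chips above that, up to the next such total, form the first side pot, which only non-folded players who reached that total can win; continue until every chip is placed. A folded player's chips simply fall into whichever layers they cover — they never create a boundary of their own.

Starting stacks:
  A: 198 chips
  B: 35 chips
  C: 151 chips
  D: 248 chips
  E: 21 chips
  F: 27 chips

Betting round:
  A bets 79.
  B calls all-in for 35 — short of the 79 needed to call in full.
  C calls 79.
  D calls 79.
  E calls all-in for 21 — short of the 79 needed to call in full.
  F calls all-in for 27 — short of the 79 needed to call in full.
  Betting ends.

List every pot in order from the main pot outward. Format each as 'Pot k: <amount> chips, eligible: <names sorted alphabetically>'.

Pot 1: 126 chips, eligible: A, B, C, D, E, F
Pot 2: 30 chips, eligible: A, B, C, D, F
Pot 3: 32 chips, eligible: A, B, C, D
Pot 4: 132 chips, eligible: A, C, D

Derivation:
Contributions: A=79, B=35, C=79, D=79, E=21, F=27
Pot levels (distinct totals of non-folded players): 21, 27, 35, 79
Layer 1-21: 21 each from A, B, C, D, E, F = 21*6 = 126 chips; eligible A, B, C, D, E, F
Layer 22-27: 6 each from A, B, C, D, F = 6*5 = 30 chips; eligible A, B, C, D, F
Layer 28-35: 8 each from A, B, C, D = 8*4 = 32 chips; eligible A, B, C, D
Layer 36-79: 44 each from A, C, D = 44*3 = 132 chips; eligible A, C, D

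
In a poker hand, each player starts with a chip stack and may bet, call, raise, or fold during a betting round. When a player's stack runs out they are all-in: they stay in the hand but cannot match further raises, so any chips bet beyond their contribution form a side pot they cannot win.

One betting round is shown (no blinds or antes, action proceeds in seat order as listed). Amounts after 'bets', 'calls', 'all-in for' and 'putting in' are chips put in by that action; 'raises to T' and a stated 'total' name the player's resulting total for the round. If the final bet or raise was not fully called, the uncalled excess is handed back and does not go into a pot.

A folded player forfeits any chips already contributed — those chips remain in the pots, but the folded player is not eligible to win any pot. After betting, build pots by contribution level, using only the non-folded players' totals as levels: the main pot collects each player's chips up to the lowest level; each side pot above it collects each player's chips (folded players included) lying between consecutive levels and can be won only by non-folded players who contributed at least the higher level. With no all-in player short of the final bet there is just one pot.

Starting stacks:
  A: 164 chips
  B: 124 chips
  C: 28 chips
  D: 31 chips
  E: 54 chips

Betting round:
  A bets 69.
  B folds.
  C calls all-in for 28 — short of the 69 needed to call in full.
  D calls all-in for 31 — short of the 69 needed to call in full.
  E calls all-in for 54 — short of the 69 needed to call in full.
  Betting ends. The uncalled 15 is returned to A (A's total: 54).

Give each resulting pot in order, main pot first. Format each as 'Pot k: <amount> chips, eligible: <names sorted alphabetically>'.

Contributions (after 15 returned to A): A=54, C=28, D=31, E=54
Folded: B
Pot levels (distinct totals of non-folded players): 28, 31, 54
Layer 1-28: 28 each from A, C, D, E = 28*4 = 112 chips; eligible A, C, D, E
Layer 29-31: 3 each from A, D, E = 3*3 = 9 chips; eligible A, D, E
Layer 32-54: 23 each from A, E = 23*2 = 46 chips; eligible A, E

Pot 1: 112 chips, eligible: A, C, D, E
Pot 2: 9 chips, eligible: A, D, E
Pot 3: 46 chips, eligible: A, E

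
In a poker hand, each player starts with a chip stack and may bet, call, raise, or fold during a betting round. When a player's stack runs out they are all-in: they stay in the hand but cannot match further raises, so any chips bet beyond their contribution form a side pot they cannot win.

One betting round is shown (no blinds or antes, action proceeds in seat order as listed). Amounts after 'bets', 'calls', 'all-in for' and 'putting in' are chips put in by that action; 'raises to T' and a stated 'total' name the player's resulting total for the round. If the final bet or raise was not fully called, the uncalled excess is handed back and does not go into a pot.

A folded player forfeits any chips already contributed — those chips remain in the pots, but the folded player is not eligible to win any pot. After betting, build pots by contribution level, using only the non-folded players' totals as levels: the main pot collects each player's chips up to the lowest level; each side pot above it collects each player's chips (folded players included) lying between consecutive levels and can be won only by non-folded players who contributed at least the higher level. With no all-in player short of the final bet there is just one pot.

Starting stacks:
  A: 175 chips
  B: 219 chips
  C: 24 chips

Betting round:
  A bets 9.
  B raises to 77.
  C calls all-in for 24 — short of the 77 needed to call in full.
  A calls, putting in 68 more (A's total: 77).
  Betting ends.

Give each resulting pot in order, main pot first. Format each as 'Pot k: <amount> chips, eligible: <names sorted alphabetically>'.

Contributions: A=77, B=77, C=24
Pot levels (distinct totals of non-folded players): 24, 77
Layer 1-24: 24 each from A, B, C = 24*3 = 72 chips; eligible A, B, C
Layer 25-77: 53 each from A, B = 53*2 = 106 chips; eligible A, B

Pot 1: 72 chips, eligible: A, B, C
Pot 2: 106 chips, eligible: A, B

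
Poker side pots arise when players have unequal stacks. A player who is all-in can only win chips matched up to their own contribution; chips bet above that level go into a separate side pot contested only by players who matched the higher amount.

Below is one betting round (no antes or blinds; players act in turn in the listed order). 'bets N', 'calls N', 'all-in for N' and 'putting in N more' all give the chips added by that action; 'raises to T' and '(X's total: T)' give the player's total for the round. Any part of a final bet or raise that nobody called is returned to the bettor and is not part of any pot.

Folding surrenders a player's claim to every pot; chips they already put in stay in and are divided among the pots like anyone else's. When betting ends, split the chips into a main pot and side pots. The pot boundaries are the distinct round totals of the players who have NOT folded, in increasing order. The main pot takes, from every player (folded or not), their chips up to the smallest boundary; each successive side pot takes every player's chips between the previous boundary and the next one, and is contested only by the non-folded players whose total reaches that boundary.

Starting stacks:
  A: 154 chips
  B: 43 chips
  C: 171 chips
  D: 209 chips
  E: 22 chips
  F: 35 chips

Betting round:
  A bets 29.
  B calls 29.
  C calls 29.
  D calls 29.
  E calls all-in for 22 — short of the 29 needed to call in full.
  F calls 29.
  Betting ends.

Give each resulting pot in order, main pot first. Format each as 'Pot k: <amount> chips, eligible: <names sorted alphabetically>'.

Pot 1: 132 chips, eligible: A, B, C, D, E, F
Pot 2: 35 chips, eligible: A, B, C, D, F

Derivation:
Contributions: A=29, B=29, C=29, D=29, E=22, F=29
Pot levels (distinct totals of non-folded players): 22, 29
Layer 1-22: 22 each from A, B, C, D, E, F = 22*6 = 132 chips; eligible A, B, C, D, E, F
Layer 23-29: 7 each from A, B, C, D, F = 7*5 = 35 chips; eligible A, B, C, D, F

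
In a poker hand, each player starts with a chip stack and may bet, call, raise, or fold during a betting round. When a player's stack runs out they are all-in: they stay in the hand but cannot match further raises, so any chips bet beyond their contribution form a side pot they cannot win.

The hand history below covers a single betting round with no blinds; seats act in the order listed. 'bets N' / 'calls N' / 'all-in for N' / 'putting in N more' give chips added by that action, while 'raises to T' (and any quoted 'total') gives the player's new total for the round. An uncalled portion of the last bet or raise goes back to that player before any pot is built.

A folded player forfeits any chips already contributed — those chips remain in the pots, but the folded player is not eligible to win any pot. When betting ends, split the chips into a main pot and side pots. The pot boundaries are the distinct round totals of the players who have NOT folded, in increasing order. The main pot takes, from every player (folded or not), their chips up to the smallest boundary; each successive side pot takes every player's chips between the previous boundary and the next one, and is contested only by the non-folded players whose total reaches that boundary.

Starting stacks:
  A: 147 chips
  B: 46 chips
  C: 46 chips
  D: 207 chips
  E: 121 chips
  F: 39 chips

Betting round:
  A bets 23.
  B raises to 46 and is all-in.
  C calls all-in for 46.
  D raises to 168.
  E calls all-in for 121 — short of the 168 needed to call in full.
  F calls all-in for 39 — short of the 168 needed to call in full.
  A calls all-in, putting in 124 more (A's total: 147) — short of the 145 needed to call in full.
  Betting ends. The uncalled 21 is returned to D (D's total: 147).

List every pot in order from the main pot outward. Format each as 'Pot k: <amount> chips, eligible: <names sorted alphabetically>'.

Contributions (after 21 returned to D): A=147, B=46, C=46, D=147, E=121, F=39
Pot levels (distinct totals of non-folded players): 39, 46, 121, 147
Layer 1-39: 39 each from A, B, C, D, E, F = 39*6 = 234 chips; eligible A, B, C, D, E, F
Layer 40-46: 7 each from A, B, C, D, E = 7*5 = 35 chips; eligible A, B, C, D, E
Layer 47-121: 75 each from A, D, E = 75*3 = 225 chips; eligible A, D, E
Layer 122-147: 26 each from A, D = 26*2 = 52 chips; eligible A, D

Pot 1: 234 chips, eligible: A, B, C, D, E, F
Pot 2: 35 chips, eligible: A, B, C, D, E
Pot 3: 225 chips, eligible: A, D, E
Pot 4: 52 chips, eligible: A, D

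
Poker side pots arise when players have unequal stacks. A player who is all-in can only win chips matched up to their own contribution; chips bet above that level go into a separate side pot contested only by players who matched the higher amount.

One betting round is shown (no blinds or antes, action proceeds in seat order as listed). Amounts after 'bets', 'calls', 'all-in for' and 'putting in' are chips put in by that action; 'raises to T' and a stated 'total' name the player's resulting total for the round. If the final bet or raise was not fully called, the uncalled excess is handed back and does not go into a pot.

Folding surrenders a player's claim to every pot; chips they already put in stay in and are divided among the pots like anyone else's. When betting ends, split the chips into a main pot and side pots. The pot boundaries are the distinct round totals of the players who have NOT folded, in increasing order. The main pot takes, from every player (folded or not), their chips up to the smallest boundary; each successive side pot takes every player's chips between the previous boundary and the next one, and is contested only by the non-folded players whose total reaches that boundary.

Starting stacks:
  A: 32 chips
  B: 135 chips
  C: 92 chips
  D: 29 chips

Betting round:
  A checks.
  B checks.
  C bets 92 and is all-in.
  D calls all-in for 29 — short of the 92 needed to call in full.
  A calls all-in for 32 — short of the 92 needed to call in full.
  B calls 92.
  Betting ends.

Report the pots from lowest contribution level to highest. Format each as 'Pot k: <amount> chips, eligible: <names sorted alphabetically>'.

Contributions: A=32, B=92, C=92, D=29
Pot levels (distinct totals of non-folded players): 29, 32, 92
Layer 1-29: 29 each from A, B, C, D = 29*4 = 116 chips; eligible A, B, C, D
Layer 30-32: 3 each from A, B, C = 3*3 = 9 chips; eligible A, B, C
Layer 33-92: 60 each from B, C = 60*2 = 120 chips; eligible B, C

Pot 1: 116 chips, eligible: A, B, C, D
Pot 2: 9 chips, eligible: A, B, C
Pot 3: 120 chips, eligible: B, C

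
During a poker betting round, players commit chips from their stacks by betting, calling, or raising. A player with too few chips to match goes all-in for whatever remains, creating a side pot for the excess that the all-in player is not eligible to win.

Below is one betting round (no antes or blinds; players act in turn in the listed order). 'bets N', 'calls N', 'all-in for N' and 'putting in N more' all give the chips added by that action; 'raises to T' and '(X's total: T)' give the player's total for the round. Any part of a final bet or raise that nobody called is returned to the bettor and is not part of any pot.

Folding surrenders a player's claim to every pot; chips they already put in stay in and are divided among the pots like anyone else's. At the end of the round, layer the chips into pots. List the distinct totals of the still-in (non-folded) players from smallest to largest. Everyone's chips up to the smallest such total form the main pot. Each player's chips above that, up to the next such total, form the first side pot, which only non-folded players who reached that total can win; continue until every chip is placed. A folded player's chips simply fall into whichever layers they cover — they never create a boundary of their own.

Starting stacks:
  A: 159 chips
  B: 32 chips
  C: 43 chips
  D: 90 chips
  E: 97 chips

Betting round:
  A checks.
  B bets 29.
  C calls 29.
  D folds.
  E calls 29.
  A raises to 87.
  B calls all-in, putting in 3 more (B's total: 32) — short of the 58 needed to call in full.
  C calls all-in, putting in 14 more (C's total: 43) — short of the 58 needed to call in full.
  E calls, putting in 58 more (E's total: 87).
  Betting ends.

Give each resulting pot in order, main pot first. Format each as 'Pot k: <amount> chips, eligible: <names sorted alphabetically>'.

Contributions: A=87, B=32, C=43, E=87
Folded: D
Pot levels (distinct totals of non-folded players): 32, 43, 87
Layer 1-32: 32 each from A, B, C, E = 32*4 = 128 chips; eligible A, B, C, E
Layer 33-43: 11 each from A, C, E = 11*3 = 33 chips; eligible A, C, E
Layer 44-87: 44 each from A, E = 44*2 = 88 chips; eligible A, E

Pot 1: 128 chips, eligible: A, B, C, E
Pot 2: 33 chips, eligible: A, C, E
Pot 3: 88 chips, eligible: A, E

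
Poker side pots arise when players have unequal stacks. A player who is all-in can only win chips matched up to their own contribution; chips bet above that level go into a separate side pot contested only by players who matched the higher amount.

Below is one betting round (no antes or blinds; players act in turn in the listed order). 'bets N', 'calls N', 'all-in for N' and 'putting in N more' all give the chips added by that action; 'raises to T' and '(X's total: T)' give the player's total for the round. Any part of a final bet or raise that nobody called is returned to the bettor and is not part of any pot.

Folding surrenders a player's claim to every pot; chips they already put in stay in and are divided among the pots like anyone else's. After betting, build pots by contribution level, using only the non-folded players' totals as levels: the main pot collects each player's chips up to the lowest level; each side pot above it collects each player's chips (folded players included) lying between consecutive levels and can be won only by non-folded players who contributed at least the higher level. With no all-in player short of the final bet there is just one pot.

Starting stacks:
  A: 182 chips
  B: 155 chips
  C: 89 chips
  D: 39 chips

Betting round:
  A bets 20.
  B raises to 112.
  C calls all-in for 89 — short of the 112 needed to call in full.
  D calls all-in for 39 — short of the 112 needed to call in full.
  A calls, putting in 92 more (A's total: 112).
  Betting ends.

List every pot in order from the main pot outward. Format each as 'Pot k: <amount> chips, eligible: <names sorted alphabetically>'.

Pot 1: 156 chips, eligible: A, B, C, D
Pot 2: 150 chips, eligible: A, B, C
Pot 3: 46 chips, eligible: A, B

Derivation:
Contributions: A=112, B=112, C=89, D=39
Pot levels (distinct totals of non-folded players): 39, 89, 112
Layer 1-39: 39 each from A, B, C, D = 39*4 = 156 chips; eligible A, B, C, D
Layer 40-89: 50 each from A, B, C = 50*3 = 150 chips; eligible A, B, C
Layer 90-112: 23 each from A, B = 23*2 = 46 chips; eligible A, B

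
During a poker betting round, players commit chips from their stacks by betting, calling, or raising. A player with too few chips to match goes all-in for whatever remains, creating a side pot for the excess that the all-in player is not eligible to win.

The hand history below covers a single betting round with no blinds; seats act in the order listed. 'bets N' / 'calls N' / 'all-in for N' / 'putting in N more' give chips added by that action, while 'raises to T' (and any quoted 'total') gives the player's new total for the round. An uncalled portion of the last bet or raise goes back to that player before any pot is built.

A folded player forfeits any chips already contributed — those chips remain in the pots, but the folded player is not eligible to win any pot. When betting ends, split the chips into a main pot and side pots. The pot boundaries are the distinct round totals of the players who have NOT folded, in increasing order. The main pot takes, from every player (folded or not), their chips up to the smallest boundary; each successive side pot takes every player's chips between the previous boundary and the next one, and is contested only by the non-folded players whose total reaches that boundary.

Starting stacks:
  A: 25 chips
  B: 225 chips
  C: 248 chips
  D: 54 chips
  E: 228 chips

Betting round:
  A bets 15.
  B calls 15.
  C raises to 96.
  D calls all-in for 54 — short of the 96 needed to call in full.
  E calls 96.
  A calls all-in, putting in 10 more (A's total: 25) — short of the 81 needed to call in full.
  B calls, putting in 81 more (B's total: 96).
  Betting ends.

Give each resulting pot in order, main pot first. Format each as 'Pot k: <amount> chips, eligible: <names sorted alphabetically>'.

Contributions: A=25, B=96, C=96, D=54, E=96
Pot levels (distinct totals of non-folded players): 25, 54, 96
Layer 1-25: 25 each from A, B, C, D, E = 25*5 = 125 chips; eligible A, B, C, D, E
Layer 26-54: 29 each from B, C, D, E = 29*4 = 116 chips; eligible B, C, D, E
Layer 55-96: 42 each from B, C, E = 42*3 = 126 chips; eligible B, C, E

Pot 1: 125 chips, eligible: A, B, C, D, E
Pot 2: 116 chips, eligible: B, C, D, E
Pot 3: 126 chips, eligible: B, C, E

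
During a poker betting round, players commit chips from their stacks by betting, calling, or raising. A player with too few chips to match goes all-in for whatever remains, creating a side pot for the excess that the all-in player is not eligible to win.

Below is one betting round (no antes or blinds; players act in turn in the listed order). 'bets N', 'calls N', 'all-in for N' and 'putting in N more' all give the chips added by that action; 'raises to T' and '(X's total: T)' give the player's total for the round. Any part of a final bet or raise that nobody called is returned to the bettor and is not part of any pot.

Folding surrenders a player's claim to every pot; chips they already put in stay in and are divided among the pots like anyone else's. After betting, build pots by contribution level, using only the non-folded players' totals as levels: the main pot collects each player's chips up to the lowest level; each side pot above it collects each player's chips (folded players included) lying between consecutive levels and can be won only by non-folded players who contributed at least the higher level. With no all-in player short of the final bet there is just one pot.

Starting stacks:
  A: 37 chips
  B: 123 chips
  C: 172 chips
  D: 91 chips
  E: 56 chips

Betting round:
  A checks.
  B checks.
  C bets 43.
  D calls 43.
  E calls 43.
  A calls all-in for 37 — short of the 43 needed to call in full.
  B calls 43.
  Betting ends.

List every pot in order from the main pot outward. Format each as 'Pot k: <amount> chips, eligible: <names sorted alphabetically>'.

Pot 1: 185 chips, eligible: A, B, C, D, E
Pot 2: 24 chips, eligible: B, C, D, E

Derivation:
Contributions: A=37, B=43, C=43, D=43, E=43
Pot levels (distinct totals of non-folded players): 37, 43
Layer 1-37: 37 each from A, B, C, D, E = 37*5 = 185 chips; eligible A, B, C, D, E
Layer 38-43: 6 each from B, C, D, E = 6*4 = 24 chips; eligible B, C, D, E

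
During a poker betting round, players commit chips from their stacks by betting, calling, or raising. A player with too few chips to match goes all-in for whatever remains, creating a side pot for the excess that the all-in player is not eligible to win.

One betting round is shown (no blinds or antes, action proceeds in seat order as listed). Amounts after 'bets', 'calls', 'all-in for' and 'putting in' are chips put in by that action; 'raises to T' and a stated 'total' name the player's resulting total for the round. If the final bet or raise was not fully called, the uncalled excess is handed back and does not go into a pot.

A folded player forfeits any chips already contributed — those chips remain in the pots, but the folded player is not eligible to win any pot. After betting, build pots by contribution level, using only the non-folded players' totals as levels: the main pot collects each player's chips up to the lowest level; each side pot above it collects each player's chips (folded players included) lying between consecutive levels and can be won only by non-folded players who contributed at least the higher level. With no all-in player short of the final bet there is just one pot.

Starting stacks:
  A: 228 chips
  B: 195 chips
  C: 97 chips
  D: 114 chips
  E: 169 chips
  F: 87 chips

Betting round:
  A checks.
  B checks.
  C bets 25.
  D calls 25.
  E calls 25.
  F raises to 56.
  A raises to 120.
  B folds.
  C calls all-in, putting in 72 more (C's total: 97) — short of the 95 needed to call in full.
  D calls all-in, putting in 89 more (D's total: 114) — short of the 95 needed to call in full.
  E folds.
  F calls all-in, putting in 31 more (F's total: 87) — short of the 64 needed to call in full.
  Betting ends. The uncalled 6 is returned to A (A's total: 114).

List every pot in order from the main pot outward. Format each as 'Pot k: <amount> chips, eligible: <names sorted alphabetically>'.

Contributions (after 6 returned to A): A=114, C=97, D=114, E=25, F=87
Folded: B, E
Pot levels (distinct totals of non-folded players): 87, 97, 114
Layer 1-87: A 87 + C 87 + D 87 + E 25 + F 87 = 373 chips; eligible A, C, D, F
Layer 88-97: 10 each from A, C, D = 10*3 = 30 chips; eligible A, C, D
Layer 98-114: 17 each from A, D = 17*2 = 34 chips; eligible A, D

Pot 1: 373 chips, eligible: A, C, D, F
Pot 2: 30 chips, eligible: A, C, D
Pot 3: 34 chips, eligible: A, D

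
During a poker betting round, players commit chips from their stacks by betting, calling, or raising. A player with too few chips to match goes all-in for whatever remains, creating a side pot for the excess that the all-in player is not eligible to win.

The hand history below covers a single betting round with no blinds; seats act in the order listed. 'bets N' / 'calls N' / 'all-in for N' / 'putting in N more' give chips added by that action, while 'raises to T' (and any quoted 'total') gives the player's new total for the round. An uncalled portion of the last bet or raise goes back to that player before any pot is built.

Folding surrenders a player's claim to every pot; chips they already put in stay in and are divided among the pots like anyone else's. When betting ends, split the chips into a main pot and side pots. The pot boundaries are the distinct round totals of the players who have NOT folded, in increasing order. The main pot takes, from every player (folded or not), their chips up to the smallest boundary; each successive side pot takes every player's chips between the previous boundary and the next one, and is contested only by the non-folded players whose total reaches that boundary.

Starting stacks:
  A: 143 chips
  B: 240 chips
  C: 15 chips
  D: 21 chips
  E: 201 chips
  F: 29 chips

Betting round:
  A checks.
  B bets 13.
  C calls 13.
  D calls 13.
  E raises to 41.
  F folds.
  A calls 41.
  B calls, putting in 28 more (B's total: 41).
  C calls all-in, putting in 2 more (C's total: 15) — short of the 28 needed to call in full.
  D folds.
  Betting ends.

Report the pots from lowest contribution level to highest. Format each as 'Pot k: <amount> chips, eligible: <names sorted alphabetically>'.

Contributions: A=41, B=41, C=15, D=13, E=41
Folded: D, F
Pot levels (distinct totals of non-folded players): 15, 41
Layer 1-15: A 15 + B 15 + C 15 + D 13 + E 15 = 73 chips; eligible A, B, C, E
Layer 16-41: 26 each from A, B, E = 26*3 = 78 chips; eligible A, B, E

Pot 1: 73 chips, eligible: A, B, C, E
Pot 2: 78 chips, eligible: A, B, E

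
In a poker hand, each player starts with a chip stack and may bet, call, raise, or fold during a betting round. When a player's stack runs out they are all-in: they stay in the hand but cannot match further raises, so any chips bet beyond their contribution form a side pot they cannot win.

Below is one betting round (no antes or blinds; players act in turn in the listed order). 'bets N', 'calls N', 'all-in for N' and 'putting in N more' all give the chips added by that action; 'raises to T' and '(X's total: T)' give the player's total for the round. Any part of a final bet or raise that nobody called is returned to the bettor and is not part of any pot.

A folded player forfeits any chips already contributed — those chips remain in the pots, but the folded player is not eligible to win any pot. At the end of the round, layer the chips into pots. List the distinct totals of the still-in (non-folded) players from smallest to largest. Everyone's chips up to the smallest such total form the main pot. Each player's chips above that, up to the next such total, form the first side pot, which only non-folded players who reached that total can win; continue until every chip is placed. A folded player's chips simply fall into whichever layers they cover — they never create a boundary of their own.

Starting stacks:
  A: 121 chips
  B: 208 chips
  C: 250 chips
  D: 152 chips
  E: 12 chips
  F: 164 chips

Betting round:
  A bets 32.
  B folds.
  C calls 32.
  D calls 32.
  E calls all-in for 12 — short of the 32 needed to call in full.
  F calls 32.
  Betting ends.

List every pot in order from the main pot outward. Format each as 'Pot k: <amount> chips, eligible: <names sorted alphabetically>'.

Contributions: A=32, C=32, D=32, E=12, F=32
Folded: B
Pot levels (distinct totals of non-folded players): 12, 32
Layer 1-12: 12 each from A, C, D, E, F = 12*5 = 60 chips; eligible A, C, D, E, F
Layer 13-32: 20 each from A, C, D, F = 20*4 = 80 chips; eligible A, C, D, F

Pot 1: 60 chips, eligible: A, C, D, E, F
Pot 2: 80 chips, eligible: A, C, D, F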